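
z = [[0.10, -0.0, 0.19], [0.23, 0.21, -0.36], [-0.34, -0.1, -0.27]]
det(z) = -0.000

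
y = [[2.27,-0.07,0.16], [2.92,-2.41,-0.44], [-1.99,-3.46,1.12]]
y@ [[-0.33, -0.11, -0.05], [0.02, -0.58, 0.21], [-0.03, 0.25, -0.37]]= [[-0.76, -0.17, -0.19], [-1.00, 0.97, -0.49], [0.55, 2.51, -1.04]]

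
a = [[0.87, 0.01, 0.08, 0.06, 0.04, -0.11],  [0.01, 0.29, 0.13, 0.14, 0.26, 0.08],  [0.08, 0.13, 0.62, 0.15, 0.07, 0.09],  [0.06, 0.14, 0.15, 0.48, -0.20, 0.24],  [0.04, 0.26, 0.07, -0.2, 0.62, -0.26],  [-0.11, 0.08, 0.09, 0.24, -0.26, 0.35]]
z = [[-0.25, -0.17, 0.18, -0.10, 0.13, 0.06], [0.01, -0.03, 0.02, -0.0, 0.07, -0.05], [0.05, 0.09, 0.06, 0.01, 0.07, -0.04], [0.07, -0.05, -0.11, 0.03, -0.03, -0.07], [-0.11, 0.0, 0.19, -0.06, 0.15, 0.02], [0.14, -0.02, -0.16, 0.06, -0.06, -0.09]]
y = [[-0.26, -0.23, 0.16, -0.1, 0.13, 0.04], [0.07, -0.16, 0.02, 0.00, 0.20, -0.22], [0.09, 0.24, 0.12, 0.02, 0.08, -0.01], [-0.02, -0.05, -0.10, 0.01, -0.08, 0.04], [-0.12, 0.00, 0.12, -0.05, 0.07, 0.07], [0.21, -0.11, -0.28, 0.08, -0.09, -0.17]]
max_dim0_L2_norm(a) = 0.88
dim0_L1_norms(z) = [0.63, 0.36, 0.72, 0.26, 0.51, 0.33]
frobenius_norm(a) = 1.62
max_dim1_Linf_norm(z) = 0.25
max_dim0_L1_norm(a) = 1.45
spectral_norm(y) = 0.57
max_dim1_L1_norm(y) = 0.94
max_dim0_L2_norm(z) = 0.33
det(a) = -0.00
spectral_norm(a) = 1.00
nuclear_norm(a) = 3.23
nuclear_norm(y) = 1.37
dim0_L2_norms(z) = [0.32, 0.2, 0.33, 0.13, 0.23, 0.15]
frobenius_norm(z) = 0.59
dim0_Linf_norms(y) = [0.26, 0.24, 0.28, 0.1, 0.2, 0.22]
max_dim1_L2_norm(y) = 0.42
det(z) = -0.00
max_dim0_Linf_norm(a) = 0.87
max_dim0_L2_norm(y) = 0.39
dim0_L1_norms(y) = [0.77, 0.79, 0.8, 0.26, 0.65, 0.55]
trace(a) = 3.23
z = a @ y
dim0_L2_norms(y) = [0.37, 0.39, 0.38, 0.14, 0.29, 0.29]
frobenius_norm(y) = 0.79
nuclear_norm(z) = 0.90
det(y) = -0.00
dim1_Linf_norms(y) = [0.26, 0.22, 0.24, 0.1, 0.12, 0.28]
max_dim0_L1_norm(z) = 0.72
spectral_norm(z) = 0.53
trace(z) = -0.13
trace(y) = -0.39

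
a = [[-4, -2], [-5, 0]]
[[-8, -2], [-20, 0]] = a@[[4, 0], [-4, 1]]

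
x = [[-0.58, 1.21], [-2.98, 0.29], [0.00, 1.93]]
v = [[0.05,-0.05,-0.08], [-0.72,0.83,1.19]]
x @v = [[-0.90, 1.03, 1.49], [-0.36, 0.39, 0.58], [-1.39, 1.6, 2.30]]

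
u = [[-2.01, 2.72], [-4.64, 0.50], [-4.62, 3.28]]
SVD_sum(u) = [[-2.69, 1.50], [-3.76, 2.09], [-4.92, 2.74]] + [[0.68, 1.22], [-0.88, -1.59], [0.30, 0.54]]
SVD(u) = [[-0.40,0.59], [-0.56,-0.76], [-0.73,0.26]] @ diag([7.724553294659646, 2.3774306294743472]) @ [[0.87, -0.49], [0.49, 0.87]]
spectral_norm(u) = 7.72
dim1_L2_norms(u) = [3.38, 4.67, 5.67]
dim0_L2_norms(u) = [6.85, 4.29]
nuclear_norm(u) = 10.10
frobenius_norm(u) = 8.08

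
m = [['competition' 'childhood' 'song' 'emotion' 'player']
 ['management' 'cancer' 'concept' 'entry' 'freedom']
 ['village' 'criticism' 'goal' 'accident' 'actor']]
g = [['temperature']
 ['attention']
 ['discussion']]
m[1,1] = 'cancer'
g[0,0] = 'temperature'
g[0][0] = 'temperature'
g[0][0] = 'temperature'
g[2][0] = 'discussion'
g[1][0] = 'attention'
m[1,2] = 'concept'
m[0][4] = 'player'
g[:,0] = ['temperature', 'attention', 'discussion']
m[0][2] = 'song'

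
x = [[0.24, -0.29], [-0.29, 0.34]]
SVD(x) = [[-0.64,0.76], [0.76,0.64]] @ diag([0.5842787793912433, 0.0042787793912432495]) @ [[-0.64, 0.76],  [-0.76, -0.64]]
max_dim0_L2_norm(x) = 0.45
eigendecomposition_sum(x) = [[-0.0, -0.00],[-0.0, -0.00]] + [[0.24, -0.29], [-0.29, 0.34]]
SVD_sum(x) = [[0.24, -0.29], [-0.29, 0.34]] + [[-0.0,-0.0], [-0.0,-0.0]]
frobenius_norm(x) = 0.58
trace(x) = 0.58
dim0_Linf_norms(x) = [0.29, 0.34]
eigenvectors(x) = [[-0.76, 0.64], [-0.64, -0.76]]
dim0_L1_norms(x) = [0.53, 0.63]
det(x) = -0.00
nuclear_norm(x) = 0.59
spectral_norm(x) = 0.58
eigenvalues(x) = [-0.0, 0.58]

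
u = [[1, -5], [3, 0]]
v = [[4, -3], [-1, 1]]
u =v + [[-3, -2], [4, -1]]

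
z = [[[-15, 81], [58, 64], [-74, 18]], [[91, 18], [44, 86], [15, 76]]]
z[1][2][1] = 76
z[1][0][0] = 91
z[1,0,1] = 18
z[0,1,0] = 58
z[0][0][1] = 81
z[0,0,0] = -15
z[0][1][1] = 64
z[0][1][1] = 64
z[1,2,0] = 15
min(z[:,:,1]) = 18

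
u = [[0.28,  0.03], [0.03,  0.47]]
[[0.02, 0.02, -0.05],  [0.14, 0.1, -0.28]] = u@[[0.05, 0.04, -0.10], [0.29, 0.22, -0.59]]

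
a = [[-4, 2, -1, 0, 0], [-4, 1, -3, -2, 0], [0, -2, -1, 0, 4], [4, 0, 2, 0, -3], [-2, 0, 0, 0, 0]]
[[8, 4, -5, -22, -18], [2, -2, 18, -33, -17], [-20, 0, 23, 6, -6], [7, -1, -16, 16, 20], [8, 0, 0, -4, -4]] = a @ [[-4, 0, 0, 2, 2], [-2, 4, -5, -5, -5], [4, 4, -5, 4, 0], [0, -3, -4, 4, 2], [-5, 3, 2, 0, -4]]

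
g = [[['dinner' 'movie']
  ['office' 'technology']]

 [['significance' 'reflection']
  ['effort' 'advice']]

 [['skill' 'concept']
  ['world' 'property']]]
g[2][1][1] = 'property'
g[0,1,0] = 'office'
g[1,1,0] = 'effort'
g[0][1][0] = 'office'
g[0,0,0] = 'dinner'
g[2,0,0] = 'skill'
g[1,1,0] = 'effort'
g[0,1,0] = 'office'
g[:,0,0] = ['dinner', 'significance', 'skill']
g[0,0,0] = 'dinner'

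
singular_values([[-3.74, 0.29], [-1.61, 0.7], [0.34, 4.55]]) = [4.62, 4.07]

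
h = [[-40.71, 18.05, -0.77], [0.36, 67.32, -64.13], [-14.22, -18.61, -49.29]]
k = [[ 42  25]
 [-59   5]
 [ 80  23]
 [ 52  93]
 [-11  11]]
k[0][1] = 25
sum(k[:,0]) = 104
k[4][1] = 11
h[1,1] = 67.32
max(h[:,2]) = -0.77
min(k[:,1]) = 5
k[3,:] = [52, 93]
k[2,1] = 23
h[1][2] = -64.13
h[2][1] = -18.61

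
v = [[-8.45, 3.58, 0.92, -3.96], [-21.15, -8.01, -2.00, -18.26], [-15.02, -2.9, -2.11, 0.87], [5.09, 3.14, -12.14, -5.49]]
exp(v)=[[0.1, 0.05, -0.11, -0.00], [0.12, 0.11, -0.14, -0.16], [-0.07, 0.02, 0.07, -0.19], [-0.06, -0.08, 0.07, 0.18]]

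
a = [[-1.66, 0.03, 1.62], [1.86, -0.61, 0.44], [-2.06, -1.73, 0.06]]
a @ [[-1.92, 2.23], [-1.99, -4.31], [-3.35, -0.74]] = [[-2.30, -5.03], [-3.83, 6.45], [7.2, 2.82]]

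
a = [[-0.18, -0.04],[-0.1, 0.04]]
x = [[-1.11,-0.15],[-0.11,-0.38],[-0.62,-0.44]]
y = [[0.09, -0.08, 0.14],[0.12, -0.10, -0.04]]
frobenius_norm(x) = 1.41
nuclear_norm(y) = 0.34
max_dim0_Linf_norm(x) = 1.11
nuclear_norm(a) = 0.26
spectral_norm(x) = 1.34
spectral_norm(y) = 0.21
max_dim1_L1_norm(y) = 0.31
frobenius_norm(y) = 0.25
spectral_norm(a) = 0.21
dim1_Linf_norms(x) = [1.11, 0.38, 0.62]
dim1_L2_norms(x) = [1.12, 0.4, 0.76]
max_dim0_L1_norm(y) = 0.21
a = y @ x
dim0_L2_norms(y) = [0.15, 0.13, 0.15]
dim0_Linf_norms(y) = [0.12, 0.1, 0.14]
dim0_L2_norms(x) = [1.28, 0.6]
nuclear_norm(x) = 1.78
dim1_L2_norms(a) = [0.18, 0.11]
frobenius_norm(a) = 0.21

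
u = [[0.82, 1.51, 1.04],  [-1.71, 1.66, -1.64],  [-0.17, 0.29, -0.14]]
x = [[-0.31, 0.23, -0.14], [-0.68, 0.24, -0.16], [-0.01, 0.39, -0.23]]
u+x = [[0.51, 1.74, 0.90], [-2.39, 1.90, -1.8], [-0.18, 0.68, -0.37]]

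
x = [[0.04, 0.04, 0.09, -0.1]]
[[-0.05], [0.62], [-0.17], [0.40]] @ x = [[-0.0, -0.00, -0.00, 0.01], [0.02, 0.02, 0.06, -0.06], [-0.01, -0.01, -0.02, 0.02], [0.02, 0.02, 0.04, -0.04]]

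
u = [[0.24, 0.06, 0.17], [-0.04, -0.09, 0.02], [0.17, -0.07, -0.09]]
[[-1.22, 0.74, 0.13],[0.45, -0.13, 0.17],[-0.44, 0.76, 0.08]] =u @ [[-4.08,  3.82,  0.27], [-3.23,  -0.45,  -1.79], [-0.29,  -0.88,  1.00]]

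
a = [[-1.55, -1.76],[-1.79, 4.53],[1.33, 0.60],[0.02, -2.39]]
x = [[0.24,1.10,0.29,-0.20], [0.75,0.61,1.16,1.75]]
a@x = [[-1.69, -2.78, -2.49, -2.77], [2.97, 0.79, 4.74, 8.29], [0.77, 1.83, 1.08, 0.78], [-1.79, -1.44, -2.77, -4.19]]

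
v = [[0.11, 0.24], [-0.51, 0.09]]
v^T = [[0.11, -0.51], [0.24, 0.09]]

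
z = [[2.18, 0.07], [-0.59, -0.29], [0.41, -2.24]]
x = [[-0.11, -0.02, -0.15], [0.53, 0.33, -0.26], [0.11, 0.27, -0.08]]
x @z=[[-0.29, 0.33], [0.85, 0.52], [0.05, 0.11]]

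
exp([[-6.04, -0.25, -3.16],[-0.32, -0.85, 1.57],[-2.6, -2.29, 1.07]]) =[[0.45, 1.27, -1.33], [-0.74, -1.34, 2.25], [-0.91, -2.91, 2.64]]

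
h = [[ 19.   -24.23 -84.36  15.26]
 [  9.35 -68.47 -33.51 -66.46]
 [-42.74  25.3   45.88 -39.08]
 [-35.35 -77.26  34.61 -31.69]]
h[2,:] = [-42.74, 25.3, 45.88, -39.08]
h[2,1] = 25.3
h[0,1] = -24.23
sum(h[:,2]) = -37.38000000000001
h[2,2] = 45.88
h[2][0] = -42.74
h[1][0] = 9.35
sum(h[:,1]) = -144.66000000000003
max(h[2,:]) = 45.88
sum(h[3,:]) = -109.69000000000001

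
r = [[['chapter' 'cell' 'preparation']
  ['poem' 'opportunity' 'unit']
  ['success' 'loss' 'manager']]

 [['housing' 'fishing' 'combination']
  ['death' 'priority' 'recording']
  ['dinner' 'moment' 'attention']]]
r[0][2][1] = 'loss'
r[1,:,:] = [['housing', 'fishing', 'combination'], ['death', 'priority', 'recording'], ['dinner', 'moment', 'attention']]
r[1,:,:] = [['housing', 'fishing', 'combination'], ['death', 'priority', 'recording'], ['dinner', 'moment', 'attention']]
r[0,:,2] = ['preparation', 'unit', 'manager']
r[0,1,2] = 'unit'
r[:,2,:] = [['success', 'loss', 'manager'], ['dinner', 'moment', 'attention']]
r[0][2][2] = 'manager'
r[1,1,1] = 'priority'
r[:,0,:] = [['chapter', 'cell', 'preparation'], ['housing', 'fishing', 'combination']]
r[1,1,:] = ['death', 'priority', 'recording']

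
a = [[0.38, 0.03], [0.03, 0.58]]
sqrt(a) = [[0.62, 0.02], [0.02, 0.76]]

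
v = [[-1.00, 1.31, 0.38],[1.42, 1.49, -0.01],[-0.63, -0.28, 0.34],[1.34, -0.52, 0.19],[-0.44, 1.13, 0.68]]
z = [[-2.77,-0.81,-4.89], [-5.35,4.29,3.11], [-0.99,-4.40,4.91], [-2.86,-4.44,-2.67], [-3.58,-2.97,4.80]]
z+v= [[-3.77, 0.5, -4.51], [-3.93, 5.78, 3.1], [-1.62, -4.68, 5.25], [-1.52, -4.96, -2.48], [-4.02, -1.84, 5.48]]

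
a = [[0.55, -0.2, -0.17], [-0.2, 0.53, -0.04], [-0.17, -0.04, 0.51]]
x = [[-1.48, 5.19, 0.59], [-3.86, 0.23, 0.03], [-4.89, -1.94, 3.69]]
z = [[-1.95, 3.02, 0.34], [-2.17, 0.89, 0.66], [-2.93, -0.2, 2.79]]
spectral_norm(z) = 5.16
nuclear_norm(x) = 14.64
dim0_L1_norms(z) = [7.05, 4.11, 3.79]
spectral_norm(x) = 7.15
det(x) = 76.90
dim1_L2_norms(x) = [5.43, 3.87, 6.43]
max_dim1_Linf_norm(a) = 0.55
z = x @ a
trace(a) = 1.59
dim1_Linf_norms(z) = [3.02, 2.17, 2.93]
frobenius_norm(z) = 5.95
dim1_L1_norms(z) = [5.31, 3.72, 5.92]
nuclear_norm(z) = 8.63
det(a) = 0.11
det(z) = 8.38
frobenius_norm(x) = 9.26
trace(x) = 2.44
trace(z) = 1.73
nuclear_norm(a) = 1.59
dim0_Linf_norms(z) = [2.93, 3.02, 2.79]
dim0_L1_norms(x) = [10.23, 7.36, 4.31]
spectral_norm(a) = 0.78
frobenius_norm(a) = 0.99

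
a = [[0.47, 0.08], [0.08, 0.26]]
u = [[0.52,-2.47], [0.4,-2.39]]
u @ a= [[0.05, -0.60], [-0.00, -0.59]]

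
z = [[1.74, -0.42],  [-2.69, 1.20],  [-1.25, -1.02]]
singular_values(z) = [3.54, 1.39]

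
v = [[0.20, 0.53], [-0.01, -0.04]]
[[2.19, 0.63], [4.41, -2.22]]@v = [[0.43, 1.14],  [0.90, 2.43]]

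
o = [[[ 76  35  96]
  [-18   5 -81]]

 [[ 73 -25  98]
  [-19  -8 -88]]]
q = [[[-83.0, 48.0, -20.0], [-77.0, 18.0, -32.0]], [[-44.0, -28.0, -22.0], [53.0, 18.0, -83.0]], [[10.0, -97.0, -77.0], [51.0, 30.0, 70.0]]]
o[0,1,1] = 5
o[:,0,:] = [[76, 35, 96], [73, -25, 98]]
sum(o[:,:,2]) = 25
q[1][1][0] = 53.0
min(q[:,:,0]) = -83.0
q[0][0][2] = -20.0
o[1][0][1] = -25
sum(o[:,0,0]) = 149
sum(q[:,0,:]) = -313.0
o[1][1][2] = -88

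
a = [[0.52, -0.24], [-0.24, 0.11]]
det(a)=-0.000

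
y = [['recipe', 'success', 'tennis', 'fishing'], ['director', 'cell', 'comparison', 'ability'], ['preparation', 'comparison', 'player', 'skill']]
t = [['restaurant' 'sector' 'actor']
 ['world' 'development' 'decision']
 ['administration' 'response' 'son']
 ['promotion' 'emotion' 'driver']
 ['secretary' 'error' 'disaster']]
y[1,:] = ['director', 'cell', 'comparison', 'ability']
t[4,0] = 'secretary'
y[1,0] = 'director'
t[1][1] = 'development'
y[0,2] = 'tennis'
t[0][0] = 'restaurant'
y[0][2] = 'tennis'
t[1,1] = 'development'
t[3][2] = 'driver'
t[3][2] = 'driver'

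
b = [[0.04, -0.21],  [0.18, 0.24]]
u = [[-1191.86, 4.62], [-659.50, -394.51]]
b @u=[[90.82, 83.03], [-372.81, -93.85]]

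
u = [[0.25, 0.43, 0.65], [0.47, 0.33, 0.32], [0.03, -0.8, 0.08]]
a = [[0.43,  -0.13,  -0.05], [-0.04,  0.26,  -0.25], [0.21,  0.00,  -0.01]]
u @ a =[[0.23,  0.08,  -0.13],[0.26,  0.02,  -0.11],[0.06,  -0.21,  0.20]]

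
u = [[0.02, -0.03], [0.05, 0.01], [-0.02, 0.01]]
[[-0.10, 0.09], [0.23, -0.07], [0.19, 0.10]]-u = [[-0.12, 0.12], [0.18, -0.08], [0.21, 0.09]]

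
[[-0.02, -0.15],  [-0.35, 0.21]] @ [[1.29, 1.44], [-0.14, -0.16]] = [[-0.00,-0.00], [-0.48,-0.54]]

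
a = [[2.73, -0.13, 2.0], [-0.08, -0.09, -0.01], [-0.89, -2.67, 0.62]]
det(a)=0.034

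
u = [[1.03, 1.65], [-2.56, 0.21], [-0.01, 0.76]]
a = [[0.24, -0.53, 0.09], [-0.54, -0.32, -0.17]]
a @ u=[[1.6,0.35], [0.26,-1.09]]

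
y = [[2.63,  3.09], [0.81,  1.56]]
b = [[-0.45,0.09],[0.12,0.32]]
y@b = [[-0.81,1.23], [-0.18,0.57]]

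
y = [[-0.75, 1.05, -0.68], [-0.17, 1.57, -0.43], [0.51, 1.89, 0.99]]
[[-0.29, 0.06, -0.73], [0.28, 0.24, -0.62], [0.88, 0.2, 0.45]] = y@[[0.74,0.26,0.01], [0.26,0.13,-0.18], [0.01,-0.18,0.79]]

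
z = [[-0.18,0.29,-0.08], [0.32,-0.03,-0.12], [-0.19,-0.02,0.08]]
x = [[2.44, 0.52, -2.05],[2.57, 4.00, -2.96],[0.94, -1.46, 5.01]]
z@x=[[0.23, 1.18, -0.89], [0.59, 0.22, -1.17], [-0.44, -0.3, 0.85]]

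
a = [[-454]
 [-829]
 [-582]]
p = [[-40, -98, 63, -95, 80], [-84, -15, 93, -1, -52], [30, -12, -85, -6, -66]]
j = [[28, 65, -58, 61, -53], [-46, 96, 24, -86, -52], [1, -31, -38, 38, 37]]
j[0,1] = 65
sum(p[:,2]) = 71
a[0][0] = -454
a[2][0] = -582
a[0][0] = -454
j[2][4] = 37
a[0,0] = -454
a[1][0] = -829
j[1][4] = -52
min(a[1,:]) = -829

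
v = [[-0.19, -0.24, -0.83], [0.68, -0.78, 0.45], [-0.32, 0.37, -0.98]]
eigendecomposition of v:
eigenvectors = [[-0.29+0.00j, (-0.71+0j), (-0.71-0j)], [(0.69+0j), (-0.51+0.43j), -0.51-0.43j], [-0.66+0.00j, 0.12+0.16j, (0.12-0.16j)]]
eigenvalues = [(-1.5+0j), (-0.22+0.33j), (-0.22-0.33j)]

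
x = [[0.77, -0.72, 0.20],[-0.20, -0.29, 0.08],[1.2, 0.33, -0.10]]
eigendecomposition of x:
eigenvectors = [[0.7, -0.31, 0.0], [-0.06, -0.36, 0.27], [0.72, 0.88, 0.96]]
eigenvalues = [1.04, -0.65, -0.01]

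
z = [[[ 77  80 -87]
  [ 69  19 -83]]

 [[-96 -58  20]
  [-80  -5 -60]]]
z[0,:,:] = [[77, 80, -87], [69, 19, -83]]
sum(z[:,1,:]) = -140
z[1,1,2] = -60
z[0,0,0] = 77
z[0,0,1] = 80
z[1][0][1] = -58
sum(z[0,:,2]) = -170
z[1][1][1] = -5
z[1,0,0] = -96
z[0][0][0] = 77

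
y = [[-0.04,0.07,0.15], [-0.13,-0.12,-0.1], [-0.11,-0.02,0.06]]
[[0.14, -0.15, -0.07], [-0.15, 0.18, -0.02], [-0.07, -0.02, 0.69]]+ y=[[0.1,-0.08,0.08], [-0.28,0.06,-0.12], [-0.18,-0.04,0.75]]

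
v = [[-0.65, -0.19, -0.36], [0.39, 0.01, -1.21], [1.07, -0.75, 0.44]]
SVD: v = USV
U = [[-0.4, 0.03, 0.92],[-0.28, -0.96, -0.09],[0.87, -0.29, 0.39]]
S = [1.51, 1.25, 0.52]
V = [[0.72, -0.39, 0.57], [-0.56, 0.16, 0.81], [-0.41, -0.91, -0.10]]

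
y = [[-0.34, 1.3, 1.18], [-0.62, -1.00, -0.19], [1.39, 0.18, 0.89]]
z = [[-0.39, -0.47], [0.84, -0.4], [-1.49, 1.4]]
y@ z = [[-0.53, 1.29],[-0.32, 0.43],[-1.72, 0.52]]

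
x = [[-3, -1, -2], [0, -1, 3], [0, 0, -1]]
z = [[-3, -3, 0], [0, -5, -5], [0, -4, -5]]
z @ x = [[9, 6, -3], [0, 5, -10], [0, 4, -7]]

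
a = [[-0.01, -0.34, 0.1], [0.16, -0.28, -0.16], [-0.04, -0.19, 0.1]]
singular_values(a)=[0.49, 0.26, 0.0]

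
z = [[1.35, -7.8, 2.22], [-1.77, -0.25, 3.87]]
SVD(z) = [[-0.99, -0.16], [-0.16, 0.99]] @ diag([8.300655451813785, 4.106375417600546]) @ [[-0.13,0.93,-0.34], [-0.48,0.24,0.84]]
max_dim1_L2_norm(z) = 8.22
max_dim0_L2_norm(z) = 7.8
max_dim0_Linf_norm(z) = 7.8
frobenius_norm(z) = 9.26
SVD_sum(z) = [[1.04,  -7.64,  2.77],[0.17,  -1.23,  0.45]] + [[0.31, -0.16, -0.55],[-1.94, 0.98, 3.42]]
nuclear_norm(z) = 12.41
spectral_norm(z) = 8.30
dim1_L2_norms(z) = [8.22, 4.26]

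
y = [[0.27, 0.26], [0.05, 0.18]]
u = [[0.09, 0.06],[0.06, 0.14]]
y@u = [[0.04, 0.05], [0.02, 0.03]]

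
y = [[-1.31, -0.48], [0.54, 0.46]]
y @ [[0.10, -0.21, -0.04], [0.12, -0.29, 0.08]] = [[-0.19, 0.41, 0.01],[0.11, -0.25, 0.02]]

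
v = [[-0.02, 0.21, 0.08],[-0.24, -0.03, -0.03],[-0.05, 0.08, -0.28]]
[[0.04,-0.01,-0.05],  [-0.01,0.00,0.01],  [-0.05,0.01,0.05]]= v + [[0.06, -0.22, -0.13], [0.23, 0.03, 0.04], [0.00, -0.07, 0.33]]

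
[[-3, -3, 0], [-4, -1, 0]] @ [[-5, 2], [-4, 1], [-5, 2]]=[[27, -9], [24, -9]]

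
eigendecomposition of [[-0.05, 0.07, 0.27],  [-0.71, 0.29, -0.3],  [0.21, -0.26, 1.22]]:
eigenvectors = [[-0.24+0.33j, (-0.24-0.33j), (0.16+0j)], [-0.90+0.00j, -0.90-0.00j, -0.36+0.00j], [-0.14-0.09j, -0.14+0.09j, 0.92+0.00j]]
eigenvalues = [(0.05+0.23j), (0.05-0.23j), (1.36+0j)]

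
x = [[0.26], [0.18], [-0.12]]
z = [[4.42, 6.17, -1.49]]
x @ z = [[1.15, 1.60, -0.39], [0.8, 1.11, -0.27], [-0.53, -0.74, 0.18]]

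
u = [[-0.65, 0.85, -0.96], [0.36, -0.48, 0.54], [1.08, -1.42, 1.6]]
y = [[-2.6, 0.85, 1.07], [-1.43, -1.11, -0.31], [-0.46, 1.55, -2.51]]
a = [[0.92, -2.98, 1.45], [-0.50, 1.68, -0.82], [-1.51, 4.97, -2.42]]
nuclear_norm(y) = 7.63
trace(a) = 0.18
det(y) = -14.34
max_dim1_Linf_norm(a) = 4.97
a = u @ y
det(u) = -0.00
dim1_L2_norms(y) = [2.94, 1.84, 2.99]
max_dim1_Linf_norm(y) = 2.6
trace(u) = 0.47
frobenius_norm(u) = 2.91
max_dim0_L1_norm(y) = 4.49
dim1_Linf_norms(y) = [2.6, 1.43, 2.51]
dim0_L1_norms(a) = [2.93, 9.63, 4.69]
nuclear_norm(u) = 2.91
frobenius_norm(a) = 6.96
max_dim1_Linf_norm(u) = 1.6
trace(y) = -6.22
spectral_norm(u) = 2.91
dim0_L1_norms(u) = [2.09, 2.75, 3.1]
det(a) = 0.00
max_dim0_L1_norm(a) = 9.63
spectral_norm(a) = 6.96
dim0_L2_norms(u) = [1.31, 1.72, 1.94]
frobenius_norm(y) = 4.57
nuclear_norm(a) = 6.98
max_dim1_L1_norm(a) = 8.9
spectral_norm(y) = 3.11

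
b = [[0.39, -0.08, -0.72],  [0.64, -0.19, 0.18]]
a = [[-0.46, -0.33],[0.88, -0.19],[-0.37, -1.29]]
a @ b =[[-0.39, 0.10, 0.27], [0.22, -0.03, -0.67], [-0.97, 0.27, 0.03]]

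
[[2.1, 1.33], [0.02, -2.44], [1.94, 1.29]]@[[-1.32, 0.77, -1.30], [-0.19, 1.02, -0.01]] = [[-3.02, 2.97, -2.74], [0.44, -2.47, -0.0], [-2.81, 2.81, -2.53]]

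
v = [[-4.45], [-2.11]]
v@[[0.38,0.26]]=[[-1.69, -1.16], [-0.8, -0.55]]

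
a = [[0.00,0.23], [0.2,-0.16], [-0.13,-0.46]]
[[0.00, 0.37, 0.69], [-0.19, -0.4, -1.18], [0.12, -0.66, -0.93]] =a @[[-0.96,-0.69,-3.50], [-0.0,1.63,3.02]]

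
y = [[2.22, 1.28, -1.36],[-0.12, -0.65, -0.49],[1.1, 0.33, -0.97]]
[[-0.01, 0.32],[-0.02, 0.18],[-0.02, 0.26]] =y @[[-0.0, 0.02], [0.01, -0.07], [0.02, -0.27]]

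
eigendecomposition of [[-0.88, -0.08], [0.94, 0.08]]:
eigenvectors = [[-0.68, 0.09], [0.73, -1.0]]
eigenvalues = [-0.79, -0.01]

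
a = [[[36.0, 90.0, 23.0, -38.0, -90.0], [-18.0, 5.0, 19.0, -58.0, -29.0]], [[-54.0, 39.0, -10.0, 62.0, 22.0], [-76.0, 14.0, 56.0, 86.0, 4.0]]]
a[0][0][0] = 36.0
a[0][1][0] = -18.0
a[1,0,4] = 22.0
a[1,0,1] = 39.0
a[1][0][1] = 39.0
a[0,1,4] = -29.0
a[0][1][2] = 19.0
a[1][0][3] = 62.0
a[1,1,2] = 56.0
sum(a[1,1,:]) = 84.0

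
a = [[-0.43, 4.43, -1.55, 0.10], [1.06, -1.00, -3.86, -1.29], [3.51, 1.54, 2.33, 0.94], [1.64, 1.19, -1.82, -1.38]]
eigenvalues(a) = [(2.19+4.31j), (2.19-4.31j), (-3.99+0j), (-0.86+0j)]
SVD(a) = [[0.36,  0.74,  -0.53,  -0.22], [0.7,  -0.15,  0.47,  -0.51], [-0.47,  0.58,  0.61,  -0.26], [0.40,  0.3,  0.36,  0.79]] @ diag([5.4653076353577115, 5.138114933987208, 3.794482354051835, 0.7539171312734679]) @ [[-0.08, 0.11, -0.93, -0.34], [0.4, 0.91, 0.05, 0.08], [0.91, -0.38, -0.06, -0.15], [-0.09, 0.1, 0.36, -0.92]]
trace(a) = -0.48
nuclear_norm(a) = 15.15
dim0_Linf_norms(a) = [3.51, 4.43, 3.86, 1.38]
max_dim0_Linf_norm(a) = 4.43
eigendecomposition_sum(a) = [[0.67+1.20j, (1.25+0.75j), (-1.24+1.29j), (-0.26+0.42j)], [(-0.25+1.14j), (0.37+1.18j), (-1.51+0.13j), (-0.4+0.12j)], [1.53-0.59j, (1.1-1.36j), (1.32+1.68j), 0.45+0.38j], [0.38+0.77j, (0.76+0.51j), -0.82+0.77j, (-0.18+0.25j)]] + [[(0.67-1.2j),1.25-0.75j,(-1.24-1.29j),(-0.26-0.42j)],[(-0.25-1.14j),0.37-1.18j,-1.51-0.13j,-0.40-0.12j],[(1.53+0.59j),1.10+1.36j,(1.32-1.68j),0.45-0.38j],[0.38-0.77j,0.76-0.51j,(-0.82-0.77j),-0.18-0.25j]] + [[(-1.77+0j), 1.89-0.00j, 0.91+0.00j, 0.67+0.00j], [1.58-0.00j, -1.68+0.00j, -0.81-0.00j, (-0.6-0j)], [(0.49-0j), (-0.52+0j), -0.25-0.00j, (-0.19-0j)], [(0.74-0j), -0.78+0.00j, -0.38-0.00j, -0.28-0.00j]] + [[(0.01-0j), 0.03+0.00j, 0.01+0.00j, -0.06+0.00j], [-0.02+0.00j, (-0.06-0j), -0.03-0.00j, (0.1-0j)], [-0.05+0.00j, (-0.14-0j), (-0.06-0j), 0.23-0.00j], [(0.15-0j), (0.45+0j), (0.19+0j), -0.75+0.00j]]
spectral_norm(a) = 5.47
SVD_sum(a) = [[-0.15, 0.22, -1.81, -0.66], [-0.29, 0.44, -3.57, -1.31], [0.19, -0.29, 2.40, 0.88], [-0.16, 0.25, -2.02, -0.74]] + [[1.53,3.45,0.19,0.3], [-0.31,-0.71,-0.04,-0.06], [1.21,2.74,0.15,0.24], [0.62,1.41,0.08,0.12]] + [[-1.83, 0.77, 0.13, 0.31], [1.63, -0.69, -0.11, -0.28], [2.09, -0.88, -0.15, -0.36], [1.24, -0.52, -0.09, -0.21]] + [[0.01, -0.02, -0.06, 0.15], [0.03, -0.04, -0.14, 0.36], [0.02, -0.02, -0.07, 0.18], [-0.05, 0.06, 0.21, -0.55]]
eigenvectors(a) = [[0.07+0.53j, (0.07-0.53j), 0.70+0.00j, (0.07+0j)],  [-0.25+0.38j, (-0.25-0.38j), -0.62+0.00j, (-0.13+0j)],  [0.64+0.00j, 0.64-0.00j, -0.19+0.00j, (-0.29+0j)],  [0.03+0.33j, (0.03-0.33j), -0.29+0.00j, (0.94+0j)]]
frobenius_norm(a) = 8.44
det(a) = 80.33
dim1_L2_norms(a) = [4.71, 4.32, 4.58, 3.05]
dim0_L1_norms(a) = [6.64, 8.16, 9.56, 3.71]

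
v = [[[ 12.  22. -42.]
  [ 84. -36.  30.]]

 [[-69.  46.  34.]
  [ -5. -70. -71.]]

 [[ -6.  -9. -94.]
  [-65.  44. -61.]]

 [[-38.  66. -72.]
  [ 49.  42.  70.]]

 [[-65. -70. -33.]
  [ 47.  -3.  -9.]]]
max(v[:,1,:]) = 84.0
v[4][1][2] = -9.0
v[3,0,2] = -72.0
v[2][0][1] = -9.0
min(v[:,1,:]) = -71.0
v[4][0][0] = -65.0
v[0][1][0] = 84.0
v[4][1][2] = -9.0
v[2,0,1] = -9.0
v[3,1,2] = 70.0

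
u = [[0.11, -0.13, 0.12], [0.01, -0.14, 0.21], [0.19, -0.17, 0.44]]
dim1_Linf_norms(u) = [0.13, 0.21, 0.44]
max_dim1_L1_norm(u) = 0.8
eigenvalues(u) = [0.42, 0.1, -0.11]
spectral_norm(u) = 0.59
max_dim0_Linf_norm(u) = 0.44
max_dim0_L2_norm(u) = 0.5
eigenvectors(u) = [[-0.21, -0.63, -0.46], [-0.35, 0.5, -0.88], [-0.91, 0.60, -0.11]]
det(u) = -0.00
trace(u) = 0.41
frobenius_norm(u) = 0.60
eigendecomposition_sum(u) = [[0.06, -0.04, 0.1], [0.1, -0.07, 0.16], [0.26, -0.19, 0.43]] + [[0.07, -0.04, -0.00], [-0.05, 0.03, 0.0], [-0.07, 0.03, 0.00]] + [[-0.02, -0.05, 0.02],  [-0.03, -0.1, 0.04],  [-0.00, -0.01, 0.01]]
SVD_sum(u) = [[0.07, -0.08, 0.16], [0.08, -0.10, 0.20], [0.17, -0.21, 0.43]] + [[0.03, 0.01, -0.01],[-0.07, -0.02, 0.02],[0.02, 0.01, -0.01]] + [[0.01, -0.06, -0.03], [0.00, -0.02, -0.01], [-0.01, 0.03, 0.02]]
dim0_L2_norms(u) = [0.22, 0.26, 0.5]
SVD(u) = [[-0.33, 0.38, -0.86], [-0.40, -0.88, -0.24], [-0.86, 0.27, 0.44]] @ diag([0.5921171781163187, 0.09149062240652688, 0.08262392747403109]) @ [[-0.34, 0.41, -0.84], [0.93, 0.31, -0.23], [-0.16, 0.86, 0.49]]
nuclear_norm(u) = 0.77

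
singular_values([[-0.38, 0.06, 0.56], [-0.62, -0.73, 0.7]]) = [1.3, 0.43]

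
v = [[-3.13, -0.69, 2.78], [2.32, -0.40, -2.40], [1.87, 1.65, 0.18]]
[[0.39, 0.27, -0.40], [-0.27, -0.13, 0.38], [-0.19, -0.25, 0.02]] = v@[[-0.07, -0.07, 0.08],[-0.04, -0.07, -0.07],[0.05, -0.0, -0.07]]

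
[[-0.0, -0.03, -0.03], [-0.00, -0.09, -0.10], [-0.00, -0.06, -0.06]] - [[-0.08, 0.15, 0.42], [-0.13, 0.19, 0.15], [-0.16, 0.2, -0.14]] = [[0.08, -0.18, -0.45], [0.13, -0.28, -0.25], [0.16, -0.26, 0.08]]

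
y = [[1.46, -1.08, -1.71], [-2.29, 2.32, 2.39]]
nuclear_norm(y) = 5.10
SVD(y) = [[-0.52, 0.85], [0.85, 0.52]] @ diag([4.7360004054896265, 0.36193944134634853]) @ [[-0.57, 0.54, 0.62],  [0.13, 0.81, -0.58]]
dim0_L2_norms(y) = [2.72, 2.56, 2.94]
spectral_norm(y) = 4.74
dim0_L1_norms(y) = [3.75, 3.4, 4.1]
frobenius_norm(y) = 4.75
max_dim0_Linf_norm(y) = 2.39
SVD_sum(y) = [[1.42, -1.33, -1.53], [-2.32, 2.17, 2.50]] + [[0.04, 0.25, -0.18], [0.03, 0.15, -0.11]]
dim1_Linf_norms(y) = [1.71, 2.39]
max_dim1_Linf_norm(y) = 2.39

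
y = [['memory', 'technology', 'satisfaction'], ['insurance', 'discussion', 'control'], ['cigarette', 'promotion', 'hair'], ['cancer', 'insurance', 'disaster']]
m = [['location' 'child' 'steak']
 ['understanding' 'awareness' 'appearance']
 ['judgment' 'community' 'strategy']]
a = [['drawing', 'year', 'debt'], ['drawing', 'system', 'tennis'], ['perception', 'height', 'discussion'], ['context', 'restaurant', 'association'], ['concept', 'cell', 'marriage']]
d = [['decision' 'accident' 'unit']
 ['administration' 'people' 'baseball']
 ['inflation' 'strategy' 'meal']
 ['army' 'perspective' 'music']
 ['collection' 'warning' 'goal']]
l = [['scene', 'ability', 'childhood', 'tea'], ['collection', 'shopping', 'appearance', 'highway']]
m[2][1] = 'community'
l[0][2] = 'childhood'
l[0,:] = ['scene', 'ability', 'childhood', 'tea']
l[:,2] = ['childhood', 'appearance']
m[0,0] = 'location'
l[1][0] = 'collection'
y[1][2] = 'control'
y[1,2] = 'control'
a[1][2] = 'tennis'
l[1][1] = 'shopping'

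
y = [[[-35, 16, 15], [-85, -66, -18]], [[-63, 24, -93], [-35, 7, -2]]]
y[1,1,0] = -35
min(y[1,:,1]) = 7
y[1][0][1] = 24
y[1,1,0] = -35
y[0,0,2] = 15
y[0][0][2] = 15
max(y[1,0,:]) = 24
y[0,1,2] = -18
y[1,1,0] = -35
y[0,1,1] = -66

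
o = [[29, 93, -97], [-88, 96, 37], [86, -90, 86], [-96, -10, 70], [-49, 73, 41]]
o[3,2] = 70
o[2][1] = -90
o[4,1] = 73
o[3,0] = -96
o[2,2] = 86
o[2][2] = 86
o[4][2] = 41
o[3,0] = -96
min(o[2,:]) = -90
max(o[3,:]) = 70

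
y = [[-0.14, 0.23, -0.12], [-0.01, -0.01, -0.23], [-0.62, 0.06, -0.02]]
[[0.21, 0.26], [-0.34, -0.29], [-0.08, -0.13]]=y @ [[0.25, 0.36], [1.78, 1.95], [1.40, 1.16]]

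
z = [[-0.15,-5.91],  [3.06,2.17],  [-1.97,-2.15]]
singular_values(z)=[6.94, 3.05]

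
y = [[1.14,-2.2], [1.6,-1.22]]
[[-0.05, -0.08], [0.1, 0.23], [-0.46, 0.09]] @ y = [[-0.18, 0.21], [0.48, -0.50], [-0.38, 0.9]]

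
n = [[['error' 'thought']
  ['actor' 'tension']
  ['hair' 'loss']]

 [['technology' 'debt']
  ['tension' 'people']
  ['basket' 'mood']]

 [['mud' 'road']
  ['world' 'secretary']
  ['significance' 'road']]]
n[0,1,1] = 'tension'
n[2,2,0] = 'significance'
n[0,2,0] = 'hair'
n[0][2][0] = 'hair'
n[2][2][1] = 'road'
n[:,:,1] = [['thought', 'tension', 'loss'], ['debt', 'people', 'mood'], ['road', 'secretary', 'road']]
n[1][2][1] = 'mood'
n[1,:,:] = [['technology', 'debt'], ['tension', 'people'], ['basket', 'mood']]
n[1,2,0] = 'basket'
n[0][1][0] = 'actor'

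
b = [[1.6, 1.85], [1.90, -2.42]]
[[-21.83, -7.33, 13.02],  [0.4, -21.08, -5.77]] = b@[[-7.05, -7.68, 2.82], [-5.70, 2.68, 4.60]]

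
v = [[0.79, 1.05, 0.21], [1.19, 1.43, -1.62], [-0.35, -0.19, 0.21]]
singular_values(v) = [2.67, 0.96, 0.15]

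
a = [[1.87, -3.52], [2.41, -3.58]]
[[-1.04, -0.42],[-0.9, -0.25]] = a @ [[0.31, 0.34],  [0.46, 0.30]]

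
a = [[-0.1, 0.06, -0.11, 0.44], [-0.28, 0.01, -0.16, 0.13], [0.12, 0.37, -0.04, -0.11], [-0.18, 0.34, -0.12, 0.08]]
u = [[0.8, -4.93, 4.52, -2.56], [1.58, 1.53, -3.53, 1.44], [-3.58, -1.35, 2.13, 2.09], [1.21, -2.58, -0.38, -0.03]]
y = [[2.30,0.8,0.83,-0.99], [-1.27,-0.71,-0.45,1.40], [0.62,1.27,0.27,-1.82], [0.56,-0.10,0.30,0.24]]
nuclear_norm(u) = 16.36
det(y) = 0.12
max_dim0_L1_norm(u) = 10.56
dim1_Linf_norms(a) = [0.44, 0.28, 0.37, 0.34]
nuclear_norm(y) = 5.75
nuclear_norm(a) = 1.40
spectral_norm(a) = 0.60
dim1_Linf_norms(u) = [4.93, 3.53, 3.58, 2.58]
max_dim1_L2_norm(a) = 0.47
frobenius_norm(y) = 4.21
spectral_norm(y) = 3.92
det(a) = 0.00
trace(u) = 4.43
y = u @ a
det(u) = 35.20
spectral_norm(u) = 8.46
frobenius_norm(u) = 10.15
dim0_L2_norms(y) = [2.76, 1.66, 1.03, 2.51]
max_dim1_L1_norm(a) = 0.72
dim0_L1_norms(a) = [0.68, 0.78, 0.43, 0.76]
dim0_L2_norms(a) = [0.37, 0.51, 0.23, 0.48]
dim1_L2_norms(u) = [7.21, 4.4, 4.85, 2.88]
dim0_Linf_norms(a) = [0.28, 0.37, 0.16, 0.44]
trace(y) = 2.10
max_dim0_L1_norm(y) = 4.75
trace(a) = -0.05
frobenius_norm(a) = 0.82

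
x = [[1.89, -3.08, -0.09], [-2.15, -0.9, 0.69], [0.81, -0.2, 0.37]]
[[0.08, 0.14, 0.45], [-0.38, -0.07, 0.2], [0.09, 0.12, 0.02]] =x@ [[0.14, 0.08, -0.02], [0.06, 0.0, -0.16], [-0.04, 0.15, 0.02]]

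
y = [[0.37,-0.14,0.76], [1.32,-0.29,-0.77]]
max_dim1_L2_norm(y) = 1.56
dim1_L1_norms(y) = [1.27, 2.38]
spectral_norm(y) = 1.56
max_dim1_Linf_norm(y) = 1.32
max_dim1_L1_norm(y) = 2.38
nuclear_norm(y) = 2.41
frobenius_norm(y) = 1.78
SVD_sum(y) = [[-0.04, 0.01, 0.03], [1.31, -0.29, -0.79]] + [[0.41, -0.15, 0.73], [0.01, -0.00, 0.02]]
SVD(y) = [[-0.03, 1.00], [1.0, 0.03]] @ diag([1.5560437114619308, 0.8557032008937328]) @ [[0.84, -0.18, -0.51], [0.48, -0.17, 0.86]]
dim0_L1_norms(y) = [1.69, 0.43, 1.53]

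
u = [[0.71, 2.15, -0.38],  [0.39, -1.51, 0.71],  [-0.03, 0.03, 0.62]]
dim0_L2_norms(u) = [0.81, 2.63, 1.02]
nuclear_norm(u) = 4.14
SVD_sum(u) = [[0.29, 2.14, -0.61], [-0.21, -1.51, 0.43], [-0.02, -0.14, 0.04]] + [[0.34,0.04,0.31], [0.46,0.06,0.42], [0.29,0.04,0.27]] + [[0.08, -0.03, -0.08], [0.14, -0.06, -0.14], [-0.3, 0.13, 0.31]]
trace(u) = -0.18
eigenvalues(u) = [-1.85, 1.03, 0.65]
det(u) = -1.23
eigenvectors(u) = [[0.64, -0.99, -0.58], [-0.76, -0.13, 0.16], [0.02, 0.06, 0.80]]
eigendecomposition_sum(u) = [[-0.21,1.37,-0.43],[0.25,-1.63,0.51],[-0.01,0.04,-0.01]] + [[0.95, 0.81, 0.53], [0.13, 0.11, 0.07], [-0.06, -0.05, -0.03]] + [[-0.03, -0.03, -0.48], [0.01, 0.01, 0.13], [0.04, 0.05, 0.67]]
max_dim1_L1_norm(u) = 3.24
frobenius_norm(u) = 2.93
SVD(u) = [[-0.82, -0.53, -0.22], [0.58, -0.71, -0.4], [0.05, -0.45, 0.89]] @ diag([2.7507909655366776, 0.8738883732645195, 0.5128042267716619]) @ [[-0.13, -0.95, 0.27], [-0.74, -0.09, -0.67], [-0.66, 0.29, 0.69]]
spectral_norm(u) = 2.75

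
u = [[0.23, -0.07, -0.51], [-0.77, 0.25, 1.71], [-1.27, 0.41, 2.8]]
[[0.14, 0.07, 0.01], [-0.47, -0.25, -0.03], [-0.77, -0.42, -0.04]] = u @ [[0.32,  0.37,  -0.22], [-0.13,  -0.35,  -0.03], [-0.11,  0.07,  -0.11]]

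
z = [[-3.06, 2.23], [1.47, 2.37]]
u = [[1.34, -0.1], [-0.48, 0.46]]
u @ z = [[-4.25,2.75], [2.14,0.02]]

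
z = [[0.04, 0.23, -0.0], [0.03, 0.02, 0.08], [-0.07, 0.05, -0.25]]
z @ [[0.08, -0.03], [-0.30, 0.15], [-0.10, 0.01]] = [[-0.07, 0.03], [-0.01, 0.00], [0.0, 0.01]]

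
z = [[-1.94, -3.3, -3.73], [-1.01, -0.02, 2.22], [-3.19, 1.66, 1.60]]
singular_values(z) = [5.74, 3.87, 1.43]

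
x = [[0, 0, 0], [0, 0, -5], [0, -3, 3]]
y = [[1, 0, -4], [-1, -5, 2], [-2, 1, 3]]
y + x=[[1, 0, -4], [-1, -5, -3], [-2, -2, 6]]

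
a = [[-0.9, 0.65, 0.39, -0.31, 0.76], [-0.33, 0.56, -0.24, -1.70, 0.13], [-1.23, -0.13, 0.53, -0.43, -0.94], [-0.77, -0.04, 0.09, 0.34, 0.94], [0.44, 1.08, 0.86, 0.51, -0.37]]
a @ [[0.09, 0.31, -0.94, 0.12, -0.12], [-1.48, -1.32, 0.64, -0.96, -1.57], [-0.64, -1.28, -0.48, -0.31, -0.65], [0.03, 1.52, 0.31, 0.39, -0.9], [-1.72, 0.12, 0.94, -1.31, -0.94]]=[[-2.61, -2.02, 1.69, -1.97, -1.6], [-0.98, -3.10, 0.38, -1.34, 0.72], [1.35, -1.65, -0.20, 0.88, 1.28], [-1.67, 0.33, 1.64, -1.18, -1.09], [-1.46, -1.66, -0.32, -0.57, -2.42]]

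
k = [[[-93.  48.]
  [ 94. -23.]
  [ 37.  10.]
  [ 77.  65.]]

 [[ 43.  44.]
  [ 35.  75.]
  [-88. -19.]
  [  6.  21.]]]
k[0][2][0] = 37.0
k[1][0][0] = 43.0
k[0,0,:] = [-93.0, 48.0]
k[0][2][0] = 37.0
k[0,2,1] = 10.0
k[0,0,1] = 48.0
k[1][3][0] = 6.0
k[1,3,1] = 21.0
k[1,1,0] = 35.0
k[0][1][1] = -23.0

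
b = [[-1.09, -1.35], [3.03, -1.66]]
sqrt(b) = [[0.92, -0.93],[2.09, 0.53]]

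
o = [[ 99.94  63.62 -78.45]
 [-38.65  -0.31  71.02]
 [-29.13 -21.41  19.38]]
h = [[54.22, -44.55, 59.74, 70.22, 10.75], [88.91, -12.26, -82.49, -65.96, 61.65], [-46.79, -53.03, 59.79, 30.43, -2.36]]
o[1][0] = -38.65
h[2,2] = 59.79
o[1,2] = 71.02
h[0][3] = 70.22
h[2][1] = -53.03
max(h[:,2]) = 59.79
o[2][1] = -21.41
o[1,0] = -38.65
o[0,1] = 63.62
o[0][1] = 63.62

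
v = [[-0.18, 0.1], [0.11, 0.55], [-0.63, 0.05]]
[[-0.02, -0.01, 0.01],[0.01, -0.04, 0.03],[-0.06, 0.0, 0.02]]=v @ [[0.09,-0.01,-0.02], [-0.00,-0.07,0.06]]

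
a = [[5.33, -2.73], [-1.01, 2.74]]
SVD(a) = [[-0.93, 0.37], [0.37, 0.93]] @ diag([6.400256597823025, 1.8510039119415291]) @ [[-0.83, 0.55], [0.55, 0.83]]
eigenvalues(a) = [6.14, 1.93]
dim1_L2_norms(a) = [5.99, 2.92]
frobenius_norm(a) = 6.66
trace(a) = 8.07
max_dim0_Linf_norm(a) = 5.33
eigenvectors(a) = [[0.96, 0.63], [-0.28, 0.78]]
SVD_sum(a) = [[4.95, -3.3], [-1.96, 1.31]] + [[0.38, 0.57], [0.95, 1.43]]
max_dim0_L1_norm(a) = 6.34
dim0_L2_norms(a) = [5.42, 3.87]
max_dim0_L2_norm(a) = 5.42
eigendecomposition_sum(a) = [[4.96, -3.98], [-1.47, 1.18]] + [[0.37, 1.25],[0.46, 1.56]]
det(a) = 11.85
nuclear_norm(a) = 8.25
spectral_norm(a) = 6.40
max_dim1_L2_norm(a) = 5.99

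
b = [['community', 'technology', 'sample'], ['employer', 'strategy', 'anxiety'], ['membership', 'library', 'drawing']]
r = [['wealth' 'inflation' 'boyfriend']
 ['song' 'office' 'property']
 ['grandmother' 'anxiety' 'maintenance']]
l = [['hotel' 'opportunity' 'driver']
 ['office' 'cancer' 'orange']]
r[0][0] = 'wealth'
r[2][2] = 'maintenance'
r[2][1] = 'anxiety'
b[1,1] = 'strategy'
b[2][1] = 'library'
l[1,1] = 'cancer'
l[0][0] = 'hotel'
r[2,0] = 'grandmother'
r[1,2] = 'property'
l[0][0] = 'hotel'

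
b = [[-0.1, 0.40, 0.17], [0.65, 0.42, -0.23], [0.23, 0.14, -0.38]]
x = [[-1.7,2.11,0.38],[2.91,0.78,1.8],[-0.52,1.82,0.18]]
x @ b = [[1.63, 0.26, -0.92], [0.63, 1.74, -0.37], [1.28, 0.58, -0.58]]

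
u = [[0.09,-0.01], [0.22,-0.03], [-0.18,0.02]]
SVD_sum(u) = [[0.09, -0.01], [0.22, -0.03], [-0.18, 0.02]] + [[0.0,0.0], [-0.0,-0.0], [-0.0,-0.00]]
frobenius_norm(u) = 0.30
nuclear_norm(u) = 0.30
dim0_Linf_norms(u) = [0.22, 0.03]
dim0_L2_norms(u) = [0.3, 0.04]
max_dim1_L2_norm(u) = 0.22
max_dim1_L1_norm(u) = 0.25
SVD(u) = [[-0.30, 0.33], [-0.74, -0.67], [0.60, -0.66]] @ diag([0.3004765467235214, 0.003720869402092254]) @ [[-0.99,0.12], [0.12,0.99]]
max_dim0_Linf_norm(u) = 0.22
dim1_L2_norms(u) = [0.09, 0.22, 0.18]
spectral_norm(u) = 0.30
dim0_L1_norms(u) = [0.49, 0.06]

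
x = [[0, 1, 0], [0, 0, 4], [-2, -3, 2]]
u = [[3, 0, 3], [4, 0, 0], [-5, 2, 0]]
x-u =[[-3, 1, -3], [-4, 0, 4], [3, -5, 2]]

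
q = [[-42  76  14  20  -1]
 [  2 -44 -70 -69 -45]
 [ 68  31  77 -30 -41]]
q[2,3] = -30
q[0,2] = 14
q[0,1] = 76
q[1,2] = -70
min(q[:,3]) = -69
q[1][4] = -45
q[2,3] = -30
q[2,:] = [68, 31, 77, -30, -41]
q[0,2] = 14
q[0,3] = 20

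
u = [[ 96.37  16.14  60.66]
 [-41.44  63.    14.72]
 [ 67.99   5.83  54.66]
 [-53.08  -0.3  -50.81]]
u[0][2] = 60.66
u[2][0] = 67.99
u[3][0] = -53.08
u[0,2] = 60.66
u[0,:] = [96.37, 16.14, 60.66]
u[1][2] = 14.72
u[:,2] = [60.66, 14.72, 54.66, -50.81]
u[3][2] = -50.81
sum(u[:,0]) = 69.84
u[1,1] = 63.0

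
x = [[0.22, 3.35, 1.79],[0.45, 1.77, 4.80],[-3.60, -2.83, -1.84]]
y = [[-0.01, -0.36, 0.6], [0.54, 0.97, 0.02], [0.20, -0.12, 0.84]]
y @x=[[-2.32, -2.37, -2.85], [0.48, 3.47, 5.59], [-3.03, -1.92, -1.76]]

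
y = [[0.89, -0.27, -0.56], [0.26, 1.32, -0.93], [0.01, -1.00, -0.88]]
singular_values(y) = [1.7, 1.5, 0.69]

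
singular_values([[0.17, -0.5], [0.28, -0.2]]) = [0.61, 0.18]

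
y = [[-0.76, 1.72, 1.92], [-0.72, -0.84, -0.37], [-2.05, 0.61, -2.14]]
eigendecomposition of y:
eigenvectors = [[0.72+0.00j, (0.72-0j), (-0.5+0j)],  [(-0.06+0.22j), -0.06-0.22j, -0.60+0.00j],  [-0.17+0.63j, (-0.17-0.63j), 0.62+0.00j]]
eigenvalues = [(-1.34+2.2j), (-1.34-2.2j), (-1.06+0j)]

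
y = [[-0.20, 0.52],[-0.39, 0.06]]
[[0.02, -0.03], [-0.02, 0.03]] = y @ [[0.06, -0.09], [0.06, -0.10]]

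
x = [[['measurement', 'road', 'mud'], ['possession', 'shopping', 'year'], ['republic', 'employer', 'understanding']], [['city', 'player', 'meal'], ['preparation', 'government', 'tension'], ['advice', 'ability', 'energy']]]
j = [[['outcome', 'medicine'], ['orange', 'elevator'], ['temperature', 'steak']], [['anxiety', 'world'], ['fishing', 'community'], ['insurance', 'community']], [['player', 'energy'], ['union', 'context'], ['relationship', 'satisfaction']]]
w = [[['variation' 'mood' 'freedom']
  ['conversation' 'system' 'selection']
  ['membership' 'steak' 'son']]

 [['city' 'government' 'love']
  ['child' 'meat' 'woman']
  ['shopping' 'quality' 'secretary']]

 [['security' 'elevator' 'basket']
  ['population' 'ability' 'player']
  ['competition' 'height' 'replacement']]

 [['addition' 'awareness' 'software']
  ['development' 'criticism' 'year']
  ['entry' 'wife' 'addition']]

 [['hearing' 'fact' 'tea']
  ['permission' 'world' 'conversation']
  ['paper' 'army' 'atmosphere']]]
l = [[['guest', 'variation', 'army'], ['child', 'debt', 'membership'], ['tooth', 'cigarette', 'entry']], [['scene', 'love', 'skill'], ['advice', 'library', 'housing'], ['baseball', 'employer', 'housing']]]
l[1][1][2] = 'housing'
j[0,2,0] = 'temperature'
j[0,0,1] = 'medicine'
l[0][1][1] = 'debt'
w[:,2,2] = ['son', 'secretary', 'replacement', 'addition', 'atmosphere']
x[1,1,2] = 'tension'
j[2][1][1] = 'context'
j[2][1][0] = 'union'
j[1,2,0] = 'insurance'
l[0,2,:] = ['tooth', 'cigarette', 'entry']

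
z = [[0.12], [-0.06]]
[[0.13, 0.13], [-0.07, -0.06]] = z@ [[1.12, 1.05]]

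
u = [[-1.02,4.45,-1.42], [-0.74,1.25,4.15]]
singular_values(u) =[4.79, 4.39]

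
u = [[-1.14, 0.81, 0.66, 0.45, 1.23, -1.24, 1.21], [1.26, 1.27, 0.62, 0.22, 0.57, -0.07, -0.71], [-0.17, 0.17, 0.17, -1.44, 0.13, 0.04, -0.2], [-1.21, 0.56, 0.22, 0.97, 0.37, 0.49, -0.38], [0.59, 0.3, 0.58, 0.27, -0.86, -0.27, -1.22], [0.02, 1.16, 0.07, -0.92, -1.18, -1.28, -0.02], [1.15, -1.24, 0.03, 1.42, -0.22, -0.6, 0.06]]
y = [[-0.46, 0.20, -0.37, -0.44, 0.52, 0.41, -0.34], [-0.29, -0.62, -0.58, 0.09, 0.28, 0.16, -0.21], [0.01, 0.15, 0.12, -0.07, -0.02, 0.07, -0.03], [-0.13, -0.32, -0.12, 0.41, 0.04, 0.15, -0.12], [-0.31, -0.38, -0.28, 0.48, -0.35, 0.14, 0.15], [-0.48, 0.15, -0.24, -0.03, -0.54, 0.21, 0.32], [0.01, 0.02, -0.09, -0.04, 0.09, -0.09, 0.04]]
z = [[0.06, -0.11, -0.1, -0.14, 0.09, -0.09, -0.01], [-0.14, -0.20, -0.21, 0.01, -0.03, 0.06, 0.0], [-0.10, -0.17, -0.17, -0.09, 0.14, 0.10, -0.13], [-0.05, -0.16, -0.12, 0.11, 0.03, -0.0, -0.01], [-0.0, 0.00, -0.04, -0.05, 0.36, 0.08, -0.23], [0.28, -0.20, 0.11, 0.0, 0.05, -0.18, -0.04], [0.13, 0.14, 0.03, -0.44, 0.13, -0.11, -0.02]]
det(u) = -5.05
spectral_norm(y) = 1.31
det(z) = 0.00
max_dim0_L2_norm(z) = 0.49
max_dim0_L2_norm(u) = 2.49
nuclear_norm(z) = 2.00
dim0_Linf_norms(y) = [0.48, 0.62, 0.58, 0.48, 0.54, 0.41, 0.34]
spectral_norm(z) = 0.61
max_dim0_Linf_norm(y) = 0.62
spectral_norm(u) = 3.08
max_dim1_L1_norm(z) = 1.0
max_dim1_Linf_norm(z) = 0.44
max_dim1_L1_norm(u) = 6.74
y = u @ z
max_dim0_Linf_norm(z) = 0.44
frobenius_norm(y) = 1.99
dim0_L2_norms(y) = [0.8, 0.85, 0.8, 0.78, 0.88, 0.54, 0.55]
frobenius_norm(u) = 5.55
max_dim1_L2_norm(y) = 1.07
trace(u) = -0.81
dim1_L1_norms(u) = [6.74, 4.72, 2.32, 4.2, 4.09, 4.65, 4.72]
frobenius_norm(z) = 0.98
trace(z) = -0.04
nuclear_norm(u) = 12.82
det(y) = -0.00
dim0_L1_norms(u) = [5.54, 5.51, 2.35, 5.69, 4.56, 3.99, 3.8]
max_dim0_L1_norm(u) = 5.69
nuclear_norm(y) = 3.83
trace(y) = -0.65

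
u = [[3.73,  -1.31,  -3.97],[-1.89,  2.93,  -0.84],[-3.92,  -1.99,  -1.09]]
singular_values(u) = [6.15, 4.09, 3.19]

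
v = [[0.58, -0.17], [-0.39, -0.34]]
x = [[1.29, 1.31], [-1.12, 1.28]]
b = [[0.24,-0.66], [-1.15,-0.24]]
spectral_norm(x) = 1.86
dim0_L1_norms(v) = [0.97, 0.51]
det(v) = -0.26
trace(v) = 0.24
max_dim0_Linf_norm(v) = 0.58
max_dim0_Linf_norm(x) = 1.31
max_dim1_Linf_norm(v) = 0.58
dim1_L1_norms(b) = [0.9, 1.39]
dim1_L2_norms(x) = [1.84, 1.7]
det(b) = -0.82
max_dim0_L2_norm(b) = 1.17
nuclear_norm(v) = 1.08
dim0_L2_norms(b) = [1.17, 0.7]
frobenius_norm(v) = 0.80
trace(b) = 0.00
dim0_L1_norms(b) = [1.39, 0.9]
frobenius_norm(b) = 1.37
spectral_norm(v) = 0.70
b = x @ v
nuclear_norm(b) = 1.87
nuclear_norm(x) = 3.54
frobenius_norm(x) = 2.50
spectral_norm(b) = 1.18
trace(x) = 2.57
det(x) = 3.12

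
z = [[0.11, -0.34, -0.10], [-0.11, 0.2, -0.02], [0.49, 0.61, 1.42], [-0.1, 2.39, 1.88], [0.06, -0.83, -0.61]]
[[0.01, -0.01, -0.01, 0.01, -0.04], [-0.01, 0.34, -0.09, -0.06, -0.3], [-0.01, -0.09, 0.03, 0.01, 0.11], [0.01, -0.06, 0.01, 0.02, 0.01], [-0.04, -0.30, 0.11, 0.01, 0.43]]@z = [[-0.01, 0.05, 0.03], [-0.09, 0.12, -0.06], [0.03, -0.06, -0.00], [0.01, 0.03, 0.05], [0.11, -0.31, -0.08]]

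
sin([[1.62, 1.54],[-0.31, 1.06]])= [[1.24,0.38], [-0.08,1.11]]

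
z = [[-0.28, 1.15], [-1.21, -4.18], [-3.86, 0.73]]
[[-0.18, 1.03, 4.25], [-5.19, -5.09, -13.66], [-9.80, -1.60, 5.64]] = z@[[2.63, 0.61, -0.80],[0.48, 1.04, 3.5]]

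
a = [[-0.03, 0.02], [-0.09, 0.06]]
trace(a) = 0.03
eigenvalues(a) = [0.0, 0.03]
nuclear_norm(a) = 0.11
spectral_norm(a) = 0.11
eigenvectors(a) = [[-0.55,-0.32],  [-0.83,-0.95]]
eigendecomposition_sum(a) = [[0.0, -0.0], [0.0, -0.00]] + [[-0.03, 0.02], [-0.09, 0.06]]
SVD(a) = [[-0.32, -0.95], [-0.95, 0.32]] @ diag([0.11401754250991379, 4.042722613684967e-18]) @ [[0.83, -0.55], [0.55, 0.83]]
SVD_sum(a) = [[-0.03,0.02], [-0.09,0.06]] + [[-0.0, -0.00], [0.00, 0.00]]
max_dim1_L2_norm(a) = 0.11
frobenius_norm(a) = 0.11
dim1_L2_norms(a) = [0.04, 0.11]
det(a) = 0.00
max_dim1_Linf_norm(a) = 0.09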